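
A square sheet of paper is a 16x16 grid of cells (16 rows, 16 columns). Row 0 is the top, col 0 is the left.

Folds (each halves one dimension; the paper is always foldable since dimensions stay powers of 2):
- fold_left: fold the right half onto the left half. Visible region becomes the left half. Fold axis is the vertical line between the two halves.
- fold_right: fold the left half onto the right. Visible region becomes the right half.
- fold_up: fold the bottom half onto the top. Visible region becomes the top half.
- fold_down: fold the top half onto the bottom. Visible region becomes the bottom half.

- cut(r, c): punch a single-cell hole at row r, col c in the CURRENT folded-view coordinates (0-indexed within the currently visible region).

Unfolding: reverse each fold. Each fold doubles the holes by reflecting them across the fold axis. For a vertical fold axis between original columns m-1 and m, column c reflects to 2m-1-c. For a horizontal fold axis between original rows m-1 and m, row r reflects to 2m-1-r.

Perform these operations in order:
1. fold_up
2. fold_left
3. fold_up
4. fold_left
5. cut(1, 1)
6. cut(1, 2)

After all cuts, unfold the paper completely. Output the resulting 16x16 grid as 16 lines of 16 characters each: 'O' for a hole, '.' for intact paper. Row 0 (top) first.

Op 1 fold_up: fold axis h@8; visible region now rows[0,8) x cols[0,16) = 8x16
Op 2 fold_left: fold axis v@8; visible region now rows[0,8) x cols[0,8) = 8x8
Op 3 fold_up: fold axis h@4; visible region now rows[0,4) x cols[0,8) = 4x8
Op 4 fold_left: fold axis v@4; visible region now rows[0,4) x cols[0,4) = 4x4
Op 5 cut(1, 1): punch at orig (1,1); cuts so far [(1, 1)]; region rows[0,4) x cols[0,4) = 4x4
Op 6 cut(1, 2): punch at orig (1,2); cuts so far [(1, 1), (1, 2)]; region rows[0,4) x cols[0,4) = 4x4
Unfold 1 (reflect across v@4): 4 holes -> [(1, 1), (1, 2), (1, 5), (1, 6)]
Unfold 2 (reflect across h@4): 8 holes -> [(1, 1), (1, 2), (1, 5), (1, 6), (6, 1), (6, 2), (6, 5), (6, 6)]
Unfold 3 (reflect across v@8): 16 holes -> [(1, 1), (1, 2), (1, 5), (1, 6), (1, 9), (1, 10), (1, 13), (1, 14), (6, 1), (6, 2), (6, 5), (6, 6), (6, 9), (6, 10), (6, 13), (6, 14)]
Unfold 4 (reflect across h@8): 32 holes -> [(1, 1), (1, 2), (1, 5), (1, 6), (1, 9), (1, 10), (1, 13), (1, 14), (6, 1), (6, 2), (6, 5), (6, 6), (6, 9), (6, 10), (6, 13), (6, 14), (9, 1), (9, 2), (9, 5), (9, 6), (9, 9), (9, 10), (9, 13), (9, 14), (14, 1), (14, 2), (14, 5), (14, 6), (14, 9), (14, 10), (14, 13), (14, 14)]

Answer: ................
.OO..OO..OO..OO.
................
................
................
................
.OO..OO..OO..OO.
................
................
.OO..OO..OO..OO.
................
................
................
................
.OO..OO..OO..OO.
................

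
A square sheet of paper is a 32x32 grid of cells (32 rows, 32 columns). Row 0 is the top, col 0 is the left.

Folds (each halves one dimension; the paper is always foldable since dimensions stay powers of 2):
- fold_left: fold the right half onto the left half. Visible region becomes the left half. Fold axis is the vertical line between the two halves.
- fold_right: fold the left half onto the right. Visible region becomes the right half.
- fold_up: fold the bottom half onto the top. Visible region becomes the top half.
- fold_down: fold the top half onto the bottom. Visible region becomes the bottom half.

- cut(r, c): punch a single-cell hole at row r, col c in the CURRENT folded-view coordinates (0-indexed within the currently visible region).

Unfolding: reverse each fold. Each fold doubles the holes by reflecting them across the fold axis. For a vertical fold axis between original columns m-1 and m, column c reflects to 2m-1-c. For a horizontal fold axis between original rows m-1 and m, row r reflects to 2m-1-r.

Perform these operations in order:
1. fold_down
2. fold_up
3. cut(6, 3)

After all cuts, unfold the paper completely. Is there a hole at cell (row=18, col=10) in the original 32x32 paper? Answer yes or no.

Op 1 fold_down: fold axis h@16; visible region now rows[16,32) x cols[0,32) = 16x32
Op 2 fold_up: fold axis h@24; visible region now rows[16,24) x cols[0,32) = 8x32
Op 3 cut(6, 3): punch at orig (22,3); cuts so far [(22, 3)]; region rows[16,24) x cols[0,32) = 8x32
Unfold 1 (reflect across h@24): 2 holes -> [(22, 3), (25, 3)]
Unfold 2 (reflect across h@16): 4 holes -> [(6, 3), (9, 3), (22, 3), (25, 3)]
Holes: [(6, 3), (9, 3), (22, 3), (25, 3)]

Answer: no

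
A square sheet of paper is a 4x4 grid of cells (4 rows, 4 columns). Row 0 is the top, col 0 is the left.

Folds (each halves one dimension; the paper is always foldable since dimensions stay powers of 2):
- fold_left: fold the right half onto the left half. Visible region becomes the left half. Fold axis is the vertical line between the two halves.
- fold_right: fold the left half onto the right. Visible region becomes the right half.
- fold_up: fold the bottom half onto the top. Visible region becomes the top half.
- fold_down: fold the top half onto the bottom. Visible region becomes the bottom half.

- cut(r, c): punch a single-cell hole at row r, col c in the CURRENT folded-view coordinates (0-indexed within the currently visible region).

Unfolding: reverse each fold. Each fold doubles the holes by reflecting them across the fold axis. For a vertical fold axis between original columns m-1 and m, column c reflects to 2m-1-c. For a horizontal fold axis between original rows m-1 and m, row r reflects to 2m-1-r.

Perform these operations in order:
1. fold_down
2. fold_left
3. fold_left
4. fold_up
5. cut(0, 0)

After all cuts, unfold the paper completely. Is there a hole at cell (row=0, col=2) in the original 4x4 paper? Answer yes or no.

Answer: yes

Derivation:
Op 1 fold_down: fold axis h@2; visible region now rows[2,4) x cols[0,4) = 2x4
Op 2 fold_left: fold axis v@2; visible region now rows[2,4) x cols[0,2) = 2x2
Op 3 fold_left: fold axis v@1; visible region now rows[2,4) x cols[0,1) = 2x1
Op 4 fold_up: fold axis h@3; visible region now rows[2,3) x cols[0,1) = 1x1
Op 5 cut(0, 0): punch at orig (2,0); cuts so far [(2, 0)]; region rows[2,3) x cols[0,1) = 1x1
Unfold 1 (reflect across h@3): 2 holes -> [(2, 0), (3, 0)]
Unfold 2 (reflect across v@1): 4 holes -> [(2, 0), (2, 1), (3, 0), (3, 1)]
Unfold 3 (reflect across v@2): 8 holes -> [(2, 0), (2, 1), (2, 2), (2, 3), (3, 0), (3, 1), (3, 2), (3, 3)]
Unfold 4 (reflect across h@2): 16 holes -> [(0, 0), (0, 1), (0, 2), (0, 3), (1, 0), (1, 1), (1, 2), (1, 3), (2, 0), (2, 1), (2, 2), (2, 3), (3, 0), (3, 1), (3, 2), (3, 3)]
Holes: [(0, 0), (0, 1), (0, 2), (0, 3), (1, 0), (1, 1), (1, 2), (1, 3), (2, 0), (2, 1), (2, 2), (2, 3), (3, 0), (3, 1), (3, 2), (3, 3)]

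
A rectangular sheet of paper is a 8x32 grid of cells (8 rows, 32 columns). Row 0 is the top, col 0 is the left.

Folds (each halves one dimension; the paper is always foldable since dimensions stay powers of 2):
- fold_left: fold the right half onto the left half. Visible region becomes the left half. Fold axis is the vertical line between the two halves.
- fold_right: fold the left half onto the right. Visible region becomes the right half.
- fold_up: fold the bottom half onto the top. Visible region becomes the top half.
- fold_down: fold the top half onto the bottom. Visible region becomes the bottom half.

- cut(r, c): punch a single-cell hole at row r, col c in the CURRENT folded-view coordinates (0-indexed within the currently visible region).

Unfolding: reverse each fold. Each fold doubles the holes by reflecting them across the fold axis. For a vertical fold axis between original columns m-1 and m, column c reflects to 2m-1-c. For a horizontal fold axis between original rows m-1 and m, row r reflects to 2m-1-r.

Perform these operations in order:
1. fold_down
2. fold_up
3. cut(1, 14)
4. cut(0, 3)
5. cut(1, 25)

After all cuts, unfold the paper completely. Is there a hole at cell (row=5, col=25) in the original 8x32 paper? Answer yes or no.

Answer: yes

Derivation:
Op 1 fold_down: fold axis h@4; visible region now rows[4,8) x cols[0,32) = 4x32
Op 2 fold_up: fold axis h@6; visible region now rows[4,6) x cols[0,32) = 2x32
Op 3 cut(1, 14): punch at orig (5,14); cuts so far [(5, 14)]; region rows[4,6) x cols[0,32) = 2x32
Op 4 cut(0, 3): punch at orig (4,3); cuts so far [(4, 3), (5, 14)]; region rows[4,6) x cols[0,32) = 2x32
Op 5 cut(1, 25): punch at orig (5,25); cuts so far [(4, 3), (5, 14), (5, 25)]; region rows[4,6) x cols[0,32) = 2x32
Unfold 1 (reflect across h@6): 6 holes -> [(4, 3), (5, 14), (5, 25), (6, 14), (6, 25), (7, 3)]
Unfold 2 (reflect across h@4): 12 holes -> [(0, 3), (1, 14), (1, 25), (2, 14), (2, 25), (3, 3), (4, 3), (5, 14), (5, 25), (6, 14), (6, 25), (7, 3)]
Holes: [(0, 3), (1, 14), (1, 25), (2, 14), (2, 25), (3, 3), (4, 3), (5, 14), (5, 25), (6, 14), (6, 25), (7, 3)]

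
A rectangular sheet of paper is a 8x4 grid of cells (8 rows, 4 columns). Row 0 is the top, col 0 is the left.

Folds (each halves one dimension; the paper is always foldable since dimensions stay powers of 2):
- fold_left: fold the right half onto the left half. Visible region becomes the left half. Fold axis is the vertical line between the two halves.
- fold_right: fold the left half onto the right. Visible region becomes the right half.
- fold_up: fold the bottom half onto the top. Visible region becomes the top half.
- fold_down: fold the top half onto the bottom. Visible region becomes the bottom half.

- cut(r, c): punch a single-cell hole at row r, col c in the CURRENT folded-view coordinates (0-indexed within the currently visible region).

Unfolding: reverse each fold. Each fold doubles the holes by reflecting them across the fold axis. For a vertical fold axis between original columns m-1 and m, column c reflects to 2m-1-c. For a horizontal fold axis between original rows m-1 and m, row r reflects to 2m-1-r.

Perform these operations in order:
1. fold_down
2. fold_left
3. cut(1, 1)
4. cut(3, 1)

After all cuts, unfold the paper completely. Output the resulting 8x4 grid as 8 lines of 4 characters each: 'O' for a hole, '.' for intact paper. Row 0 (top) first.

Op 1 fold_down: fold axis h@4; visible region now rows[4,8) x cols[0,4) = 4x4
Op 2 fold_left: fold axis v@2; visible region now rows[4,8) x cols[0,2) = 4x2
Op 3 cut(1, 1): punch at orig (5,1); cuts so far [(5, 1)]; region rows[4,8) x cols[0,2) = 4x2
Op 4 cut(3, 1): punch at orig (7,1); cuts so far [(5, 1), (7, 1)]; region rows[4,8) x cols[0,2) = 4x2
Unfold 1 (reflect across v@2): 4 holes -> [(5, 1), (5, 2), (7, 1), (7, 2)]
Unfold 2 (reflect across h@4): 8 holes -> [(0, 1), (0, 2), (2, 1), (2, 2), (5, 1), (5, 2), (7, 1), (7, 2)]

Answer: .OO.
....
.OO.
....
....
.OO.
....
.OO.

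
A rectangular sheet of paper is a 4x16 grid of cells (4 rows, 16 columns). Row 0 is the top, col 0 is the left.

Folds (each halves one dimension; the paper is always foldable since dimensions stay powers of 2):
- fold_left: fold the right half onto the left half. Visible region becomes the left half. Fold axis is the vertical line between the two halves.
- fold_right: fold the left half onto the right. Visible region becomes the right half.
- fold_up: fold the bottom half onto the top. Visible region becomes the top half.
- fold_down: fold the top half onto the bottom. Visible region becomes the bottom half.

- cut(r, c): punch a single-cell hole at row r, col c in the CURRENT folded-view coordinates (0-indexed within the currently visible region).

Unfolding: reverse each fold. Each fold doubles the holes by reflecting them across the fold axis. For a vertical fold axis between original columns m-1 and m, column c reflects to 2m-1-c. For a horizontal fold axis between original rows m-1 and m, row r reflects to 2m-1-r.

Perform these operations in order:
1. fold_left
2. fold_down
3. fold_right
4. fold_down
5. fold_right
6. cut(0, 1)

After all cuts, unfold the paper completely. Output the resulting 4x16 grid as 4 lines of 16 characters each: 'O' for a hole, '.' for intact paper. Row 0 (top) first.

Answer: O..OO..OO..OO..O
O..OO..OO..OO..O
O..OO..OO..OO..O
O..OO..OO..OO..O

Derivation:
Op 1 fold_left: fold axis v@8; visible region now rows[0,4) x cols[0,8) = 4x8
Op 2 fold_down: fold axis h@2; visible region now rows[2,4) x cols[0,8) = 2x8
Op 3 fold_right: fold axis v@4; visible region now rows[2,4) x cols[4,8) = 2x4
Op 4 fold_down: fold axis h@3; visible region now rows[3,4) x cols[4,8) = 1x4
Op 5 fold_right: fold axis v@6; visible region now rows[3,4) x cols[6,8) = 1x2
Op 6 cut(0, 1): punch at orig (3,7); cuts so far [(3, 7)]; region rows[3,4) x cols[6,8) = 1x2
Unfold 1 (reflect across v@6): 2 holes -> [(3, 4), (3, 7)]
Unfold 2 (reflect across h@3): 4 holes -> [(2, 4), (2, 7), (3, 4), (3, 7)]
Unfold 3 (reflect across v@4): 8 holes -> [(2, 0), (2, 3), (2, 4), (2, 7), (3, 0), (3, 3), (3, 4), (3, 7)]
Unfold 4 (reflect across h@2): 16 holes -> [(0, 0), (0, 3), (0, 4), (0, 7), (1, 0), (1, 3), (1, 4), (1, 7), (2, 0), (2, 3), (2, 4), (2, 7), (3, 0), (3, 3), (3, 4), (3, 7)]
Unfold 5 (reflect across v@8): 32 holes -> [(0, 0), (0, 3), (0, 4), (0, 7), (0, 8), (0, 11), (0, 12), (0, 15), (1, 0), (1, 3), (1, 4), (1, 7), (1, 8), (1, 11), (1, 12), (1, 15), (2, 0), (2, 3), (2, 4), (2, 7), (2, 8), (2, 11), (2, 12), (2, 15), (3, 0), (3, 3), (3, 4), (3, 7), (3, 8), (3, 11), (3, 12), (3, 15)]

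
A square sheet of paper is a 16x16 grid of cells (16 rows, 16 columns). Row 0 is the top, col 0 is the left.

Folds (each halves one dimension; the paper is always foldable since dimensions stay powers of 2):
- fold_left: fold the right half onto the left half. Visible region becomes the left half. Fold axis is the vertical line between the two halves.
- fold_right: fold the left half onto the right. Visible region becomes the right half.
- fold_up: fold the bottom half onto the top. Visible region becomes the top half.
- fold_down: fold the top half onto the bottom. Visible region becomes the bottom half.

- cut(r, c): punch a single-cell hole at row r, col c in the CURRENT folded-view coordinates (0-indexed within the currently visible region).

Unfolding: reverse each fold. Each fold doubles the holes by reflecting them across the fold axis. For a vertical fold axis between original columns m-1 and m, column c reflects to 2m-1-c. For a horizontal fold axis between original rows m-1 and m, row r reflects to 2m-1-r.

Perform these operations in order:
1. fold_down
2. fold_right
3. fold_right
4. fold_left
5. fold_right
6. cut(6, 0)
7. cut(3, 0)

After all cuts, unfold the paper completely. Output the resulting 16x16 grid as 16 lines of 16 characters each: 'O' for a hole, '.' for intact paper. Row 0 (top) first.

Op 1 fold_down: fold axis h@8; visible region now rows[8,16) x cols[0,16) = 8x16
Op 2 fold_right: fold axis v@8; visible region now rows[8,16) x cols[8,16) = 8x8
Op 3 fold_right: fold axis v@12; visible region now rows[8,16) x cols[12,16) = 8x4
Op 4 fold_left: fold axis v@14; visible region now rows[8,16) x cols[12,14) = 8x2
Op 5 fold_right: fold axis v@13; visible region now rows[8,16) x cols[13,14) = 8x1
Op 6 cut(6, 0): punch at orig (14,13); cuts so far [(14, 13)]; region rows[8,16) x cols[13,14) = 8x1
Op 7 cut(3, 0): punch at orig (11,13); cuts so far [(11, 13), (14, 13)]; region rows[8,16) x cols[13,14) = 8x1
Unfold 1 (reflect across v@13): 4 holes -> [(11, 12), (11, 13), (14, 12), (14, 13)]
Unfold 2 (reflect across v@14): 8 holes -> [(11, 12), (11, 13), (11, 14), (11, 15), (14, 12), (14, 13), (14, 14), (14, 15)]
Unfold 3 (reflect across v@12): 16 holes -> [(11, 8), (11, 9), (11, 10), (11, 11), (11, 12), (11, 13), (11, 14), (11, 15), (14, 8), (14, 9), (14, 10), (14, 11), (14, 12), (14, 13), (14, 14), (14, 15)]
Unfold 4 (reflect across v@8): 32 holes -> [(11, 0), (11, 1), (11, 2), (11, 3), (11, 4), (11, 5), (11, 6), (11, 7), (11, 8), (11, 9), (11, 10), (11, 11), (11, 12), (11, 13), (11, 14), (11, 15), (14, 0), (14, 1), (14, 2), (14, 3), (14, 4), (14, 5), (14, 6), (14, 7), (14, 8), (14, 9), (14, 10), (14, 11), (14, 12), (14, 13), (14, 14), (14, 15)]
Unfold 5 (reflect across h@8): 64 holes -> [(1, 0), (1, 1), (1, 2), (1, 3), (1, 4), (1, 5), (1, 6), (1, 7), (1, 8), (1, 9), (1, 10), (1, 11), (1, 12), (1, 13), (1, 14), (1, 15), (4, 0), (4, 1), (4, 2), (4, 3), (4, 4), (4, 5), (4, 6), (4, 7), (4, 8), (4, 9), (4, 10), (4, 11), (4, 12), (4, 13), (4, 14), (4, 15), (11, 0), (11, 1), (11, 2), (11, 3), (11, 4), (11, 5), (11, 6), (11, 7), (11, 8), (11, 9), (11, 10), (11, 11), (11, 12), (11, 13), (11, 14), (11, 15), (14, 0), (14, 1), (14, 2), (14, 3), (14, 4), (14, 5), (14, 6), (14, 7), (14, 8), (14, 9), (14, 10), (14, 11), (14, 12), (14, 13), (14, 14), (14, 15)]

Answer: ................
OOOOOOOOOOOOOOOO
................
................
OOOOOOOOOOOOOOOO
................
................
................
................
................
................
OOOOOOOOOOOOOOOO
................
................
OOOOOOOOOOOOOOOO
................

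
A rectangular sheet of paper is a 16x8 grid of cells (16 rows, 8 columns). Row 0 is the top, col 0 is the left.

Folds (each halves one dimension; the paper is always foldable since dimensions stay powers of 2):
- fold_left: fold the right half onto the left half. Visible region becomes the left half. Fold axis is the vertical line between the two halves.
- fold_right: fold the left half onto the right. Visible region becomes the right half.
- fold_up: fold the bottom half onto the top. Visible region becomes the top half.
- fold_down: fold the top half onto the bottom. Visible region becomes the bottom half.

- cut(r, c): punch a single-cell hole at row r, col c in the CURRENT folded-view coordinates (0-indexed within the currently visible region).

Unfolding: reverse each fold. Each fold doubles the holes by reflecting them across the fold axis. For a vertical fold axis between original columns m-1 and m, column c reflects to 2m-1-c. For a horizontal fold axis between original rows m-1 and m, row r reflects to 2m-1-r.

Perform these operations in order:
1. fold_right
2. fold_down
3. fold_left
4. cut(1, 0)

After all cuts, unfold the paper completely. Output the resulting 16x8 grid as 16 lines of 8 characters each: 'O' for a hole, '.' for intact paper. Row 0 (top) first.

Answer: ........
........
........
........
........
........
O..OO..O
........
........
O..OO..O
........
........
........
........
........
........

Derivation:
Op 1 fold_right: fold axis v@4; visible region now rows[0,16) x cols[4,8) = 16x4
Op 2 fold_down: fold axis h@8; visible region now rows[8,16) x cols[4,8) = 8x4
Op 3 fold_left: fold axis v@6; visible region now rows[8,16) x cols[4,6) = 8x2
Op 4 cut(1, 0): punch at orig (9,4); cuts so far [(9, 4)]; region rows[8,16) x cols[4,6) = 8x2
Unfold 1 (reflect across v@6): 2 holes -> [(9, 4), (9, 7)]
Unfold 2 (reflect across h@8): 4 holes -> [(6, 4), (6, 7), (9, 4), (9, 7)]
Unfold 3 (reflect across v@4): 8 holes -> [(6, 0), (6, 3), (6, 4), (6, 7), (9, 0), (9, 3), (9, 4), (9, 7)]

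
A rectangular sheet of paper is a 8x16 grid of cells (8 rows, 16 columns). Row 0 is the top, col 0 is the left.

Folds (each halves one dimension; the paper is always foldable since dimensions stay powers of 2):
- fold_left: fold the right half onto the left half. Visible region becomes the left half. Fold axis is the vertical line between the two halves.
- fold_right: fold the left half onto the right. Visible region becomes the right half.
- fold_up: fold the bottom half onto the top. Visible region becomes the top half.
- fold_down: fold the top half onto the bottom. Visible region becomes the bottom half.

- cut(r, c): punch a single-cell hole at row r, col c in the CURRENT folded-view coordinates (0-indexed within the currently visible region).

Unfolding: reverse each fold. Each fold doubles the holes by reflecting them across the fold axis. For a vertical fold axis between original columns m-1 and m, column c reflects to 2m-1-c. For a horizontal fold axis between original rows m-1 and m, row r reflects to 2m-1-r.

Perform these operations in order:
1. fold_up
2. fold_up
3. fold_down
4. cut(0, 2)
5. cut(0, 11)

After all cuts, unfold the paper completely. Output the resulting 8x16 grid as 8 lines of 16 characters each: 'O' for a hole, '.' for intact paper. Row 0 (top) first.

Answer: ..O........O....
..O........O....
..O........O....
..O........O....
..O........O....
..O........O....
..O........O....
..O........O....

Derivation:
Op 1 fold_up: fold axis h@4; visible region now rows[0,4) x cols[0,16) = 4x16
Op 2 fold_up: fold axis h@2; visible region now rows[0,2) x cols[0,16) = 2x16
Op 3 fold_down: fold axis h@1; visible region now rows[1,2) x cols[0,16) = 1x16
Op 4 cut(0, 2): punch at orig (1,2); cuts so far [(1, 2)]; region rows[1,2) x cols[0,16) = 1x16
Op 5 cut(0, 11): punch at orig (1,11); cuts so far [(1, 2), (1, 11)]; region rows[1,2) x cols[0,16) = 1x16
Unfold 1 (reflect across h@1): 4 holes -> [(0, 2), (0, 11), (1, 2), (1, 11)]
Unfold 2 (reflect across h@2): 8 holes -> [(0, 2), (0, 11), (1, 2), (1, 11), (2, 2), (2, 11), (3, 2), (3, 11)]
Unfold 3 (reflect across h@4): 16 holes -> [(0, 2), (0, 11), (1, 2), (1, 11), (2, 2), (2, 11), (3, 2), (3, 11), (4, 2), (4, 11), (5, 2), (5, 11), (6, 2), (6, 11), (7, 2), (7, 11)]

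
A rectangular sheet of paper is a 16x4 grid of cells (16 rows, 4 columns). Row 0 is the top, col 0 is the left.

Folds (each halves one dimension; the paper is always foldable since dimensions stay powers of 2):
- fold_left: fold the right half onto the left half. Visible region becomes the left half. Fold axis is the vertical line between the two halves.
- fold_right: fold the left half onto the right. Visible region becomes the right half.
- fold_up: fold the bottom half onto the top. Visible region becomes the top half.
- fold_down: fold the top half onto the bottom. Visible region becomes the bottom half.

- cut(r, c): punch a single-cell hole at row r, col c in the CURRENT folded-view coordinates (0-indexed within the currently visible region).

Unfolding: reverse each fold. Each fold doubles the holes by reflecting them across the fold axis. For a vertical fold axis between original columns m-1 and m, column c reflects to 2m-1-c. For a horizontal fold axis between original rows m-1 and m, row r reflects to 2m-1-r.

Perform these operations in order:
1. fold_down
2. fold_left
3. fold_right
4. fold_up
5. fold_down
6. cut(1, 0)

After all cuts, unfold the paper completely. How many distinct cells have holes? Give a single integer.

Answer: 32

Derivation:
Op 1 fold_down: fold axis h@8; visible region now rows[8,16) x cols[0,4) = 8x4
Op 2 fold_left: fold axis v@2; visible region now rows[8,16) x cols[0,2) = 8x2
Op 3 fold_right: fold axis v@1; visible region now rows[8,16) x cols[1,2) = 8x1
Op 4 fold_up: fold axis h@12; visible region now rows[8,12) x cols[1,2) = 4x1
Op 5 fold_down: fold axis h@10; visible region now rows[10,12) x cols[1,2) = 2x1
Op 6 cut(1, 0): punch at orig (11,1); cuts so far [(11, 1)]; region rows[10,12) x cols[1,2) = 2x1
Unfold 1 (reflect across h@10): 2 holes -> [(8, 1), (11, 1)]
Unfold 2 (reflect across h@12): 4 holes -> [(8, 1), (11, 1), (12, 1), (15, 1)]
Unfold 3 (reflect across v@1): 8 holes -> [(8, 0), (8, 1), (11, 0), (11, 1), (12, 0), (12, 1), (15, 0), (15, 1)]
Unfold 4 (reflect across v@2): 16 holes -> [(8, 0), (8, 1), (8, 2), (8, 3), (11, 0), (11, 1), (11, 2), (11, 3), (12, 0), (12, 1), (12, 2), (12, 3), (15, 0), (15, 1), (15, 2), (15, 3)]
Unfold 5 (reflect across h@8): 32 holes -> [(0, 0), (0, 1), (0, 2), (0, 3), (3, 0), (3, 1), (3, 2), (3, 3), (4, 0), (4, 1), (4, 2), (4, 3), (7, 0), (7, 1), (7, 2), (7, 3), (8, 0), (8, 1), (8, 2), (8, 3), (11, 0), (11, 1), (11, 2), (11, 3), (12, 0), (12, 1), (12, 2), (12, 3), (15, 0), (15, 1), (15, 2), (15, 3)]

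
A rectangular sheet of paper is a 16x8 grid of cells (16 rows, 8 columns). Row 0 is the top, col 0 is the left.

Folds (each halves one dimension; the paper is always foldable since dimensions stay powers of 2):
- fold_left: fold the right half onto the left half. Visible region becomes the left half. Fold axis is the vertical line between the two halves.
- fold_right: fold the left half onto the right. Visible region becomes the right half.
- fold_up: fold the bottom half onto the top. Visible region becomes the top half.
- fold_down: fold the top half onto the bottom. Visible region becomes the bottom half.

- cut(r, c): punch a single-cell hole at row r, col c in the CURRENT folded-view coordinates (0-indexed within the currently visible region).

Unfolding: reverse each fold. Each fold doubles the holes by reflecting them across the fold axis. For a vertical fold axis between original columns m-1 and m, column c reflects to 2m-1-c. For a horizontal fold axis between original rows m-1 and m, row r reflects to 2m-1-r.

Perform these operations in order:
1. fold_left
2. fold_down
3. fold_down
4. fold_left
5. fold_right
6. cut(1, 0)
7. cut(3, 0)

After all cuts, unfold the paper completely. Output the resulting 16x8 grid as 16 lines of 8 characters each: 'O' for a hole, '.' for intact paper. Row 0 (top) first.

Answer: OOOOOOOO
........
OOOOOOOO
........
........
OOOOOOOO
........
OOOOOOOO
OOOOOOOO
........
OOOOOOOO
........
........
OOOOOOOO
........
OOOOOOOO

Derivation:
Op 1 fold_left: fold axis v@4; visible region now rows[0,16) x cols[0,4) = 16x4
Op 2 fold_down: fold axis h@8; visible region now rows[8,16) x cols[0,4) = 8x4
Op 3 fold_down: fold axis h@12; visible region now rows[12,16) x cols[0,4) = 4x4
Op 4 fold_left: fold axis v@2; visible region now rows[12,16) x cols[0,2) = 4x2
Op 5 fold_right: fold axis v@1; visible region now rows[12,16) x cols[1,2) = 4x1
Op 6 cut(1, 0): punch at orig (13,1); cuts so far [(13, 1)]; region rows[12,16) x cols[1,2) = 4x1
Op 7 cut(3, 0): punch at orig (15,1); cuts so far [(13, 1), (15, 1)]; region rows[12,16) x cols[1,2) = 4x1
Unfold 1 (reflect across v@1): 4 holes -> [(13, 0), (13, 1), (15, 0), (15, 1)]
Unfold 2 (reflect across v@2): 8 holes -> [(13, 0), (13, 1), (13, 2), (13, 3), (15, 0), (15, 1), (15, 2), (15, 3)]
Unfold 3 (reflect across h@12): 16 holes -> [(8, 0), (8, 1), (8, 2), (8, 3), (10, 0), (10, 1), (10, 2), (10, 3), (13, 0), (13, 1), (13, 2), (13, 3), (15, 0), (15, 1), (15, 2), (15, 3)]
Unfold 4 (reflect across h@8): 32 holes -> [(0, 0), (0, 1), (0, 2), (0, 3), (2, 0), (2, 1), (2, 2), (2, 3), (5, 0), (5, 1), (5, 2), (5, 3), (7, 0), (7, 1), (7, 2), (7, 3), (8, 0), (8, 1), (8, 2), (8, 3), (10, 0), (10, 1), (10, 2), (10, 3), (13, 0), (13, 1), (13, 2), (13, 3), (15, 0), (15, 1), (15, 2), (15, 3)]
Unfold 5 (reflect across v@4): 64 holes -> [(0, 0), (0, 1), (0, 2), (0, 3), (0, 4), (0, 5), (0, 6), (0, 7), (2, 0), (2, 1), (2, 2), (2, 3), (2, 4), (2, 5), (2, 6), (2, 7), (5, 0), (5, 1), (5, 2), (5, 3), (5, 4), (5, 5), (5, 6), (5, 7), (7, 0), (7, 1), (7, 2), (7, 3), (7, 4), (7, 5), (7, 6), (7, 7), (8, 0), (8, 1), (8, 2), (8, 3), (8, 4), (8, 5), (8, 6), (8, 7), (10, 0), (10, 1), (10, 2), (10, 3), (10, 4), (10, 5), (10, 6), (10, 7), (13, 0), (13, 1), (13, 2), (13, 3), (13, 4), (13, 5), (13, 6), (13, 7), (15, 0), (15, 1), (15, 2), (15, 3), (15, 4), (15, 5), (15, 6), (15, 7)]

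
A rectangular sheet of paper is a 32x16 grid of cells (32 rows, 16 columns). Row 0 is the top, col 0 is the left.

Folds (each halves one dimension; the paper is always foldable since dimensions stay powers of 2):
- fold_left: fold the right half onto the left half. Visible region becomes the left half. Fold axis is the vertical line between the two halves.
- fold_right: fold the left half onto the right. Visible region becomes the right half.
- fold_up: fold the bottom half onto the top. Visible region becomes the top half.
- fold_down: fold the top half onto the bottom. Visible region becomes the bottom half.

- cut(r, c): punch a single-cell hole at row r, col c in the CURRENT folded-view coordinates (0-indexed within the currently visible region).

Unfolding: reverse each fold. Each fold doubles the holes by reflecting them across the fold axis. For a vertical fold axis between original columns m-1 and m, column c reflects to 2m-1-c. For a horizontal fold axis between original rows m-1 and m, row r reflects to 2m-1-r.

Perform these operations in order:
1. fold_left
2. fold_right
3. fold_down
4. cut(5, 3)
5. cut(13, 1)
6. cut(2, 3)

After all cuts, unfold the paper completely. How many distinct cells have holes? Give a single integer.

Answer: 24

Derivation:
Op 1 fold_left: fold axis v@8; visible region now rows[0,32) x cols[0,8) = 32x8
Op 2 fold_right: fold axis v@4; visible region now rows[0,32) x cols[4,8) = 32x4
Op 3 fold_down: fold axis h@16; visible region now rows[16,32) x cols[4,8) = 16x4
Op 4 cut(5, 3): punch at orig (21,7); cuts so far [(21, 7)]; region rows[16,32) x cols[4,8) = 16x4
Op 5 cut(13, 1): punch at orig (29,5); cuts so far [(21, 7), (29, 5)]; region rows[16,32) x cols[4,8) = 16x4
Op 6 cut(2, 3): punch at orig (18,7); cuts so far [(18, 7), (21, 7), (29, 5)]; region rows[16,32) x cols[4,8) = 16x4
Unfold 1 (reflect across h@16): 6 holes -> [(2, 5), (10, 7), (13, 7), (18, 7), (21, 7), (29, 5)]
Unfold 2 (reflect across v@4): 12 holes -> [(2, 2), (2, 5), (10, 0), (10, 7), (13, 0), (13, 7), (18, 0), (18, 7), (21, 0), (21, 7), (29, 2), (29, 5)]
Unfold 3 (reflect across v@8): 24 holes -> [(2, 2), (2, 5), (2, 10), (2, 13), (10, 0), (10, 7), (10, 8), (10, 15), (13, 0), (13, 7), (13, 8), (13, 15), (18, 0), (18, 7), (18, 8), (18, 15), (21, 0), (21, 7), (21, 8), (21, 15), (29, 2), (29, 5), (29, 10), (29, 13)]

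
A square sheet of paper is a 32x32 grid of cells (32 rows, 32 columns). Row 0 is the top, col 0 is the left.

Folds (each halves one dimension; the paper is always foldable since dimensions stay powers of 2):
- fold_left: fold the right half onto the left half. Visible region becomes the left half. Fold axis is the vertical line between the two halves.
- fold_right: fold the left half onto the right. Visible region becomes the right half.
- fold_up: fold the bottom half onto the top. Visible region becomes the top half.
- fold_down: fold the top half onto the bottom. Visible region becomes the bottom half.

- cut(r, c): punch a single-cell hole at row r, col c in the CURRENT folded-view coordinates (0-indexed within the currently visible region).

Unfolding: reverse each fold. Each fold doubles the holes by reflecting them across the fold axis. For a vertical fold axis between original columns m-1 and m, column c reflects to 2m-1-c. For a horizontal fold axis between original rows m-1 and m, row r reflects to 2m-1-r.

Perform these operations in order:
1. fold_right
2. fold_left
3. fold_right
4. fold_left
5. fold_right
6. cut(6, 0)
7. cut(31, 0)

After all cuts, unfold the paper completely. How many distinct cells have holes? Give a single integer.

Op 1 fold_right: fold axis v@16; visible region now rows[0,32) x cols[16,32) = 32x16
Op 2 fold_left: fold axis v@24; visible region now rows[0,32) x cols[16,24) = 32x8
Op 3 fold_right: fold axis v@20; visible region now rows[0,32) x cols[20,24) = 32x4
Op 4 fold_left: fold axis v@22; visible region now rows[0,32) x cols[20,22) = 32x2
Op 5 fold_right: fold axis v@21; visible region now rows[0,32) x cols[21,22) = 32x1
Op 6 cut(6, 0): punch at orig (6,21); cuts so far [(6, 21)]; region rows[0,32) x cols[21,22) = 32x1
Op 7 cut(31, 0): punch at orig (31,21); cuts so far [(6, 21), (31, 21)]; region rows[0,32) x cols[21,22) = 32x1
Unfold 1 (reflect across v@21): 4 holes -> [(6, 20), (6, 21), (31, 20), (31, 21)]
Unfold 2 (reflect across v@22): 8 holes -> [(6, 20), (6, 21), (6, 22), (6, 23), (31, 20), (31, 21), (31, 22), (31, 23)]
Unfold 3 (reflect across v@20): 16 holes -> [(6, 16), (6, 17), (6, 18), (6, 19), (6, 20), (6, 21), (6, 22), (6, 23), (31, 16), (31, 17), (31, 18), (31, 19), (31, 20), (31, 21), (31, 22), (31, 23)]
Unfold 4 (reflect across v@24): 32 holes -> [(6, 16), (6, 17), (6, 18), (6, 19), (6, 20), (6, 21), (6, 22), (6, 23), (6, 24), (6, 25), (6, 26), (6, 27), (6, 28), (6, 29), (6, 30), (6, 31), (31, 16), (31, 17), (31, 18), (31, 19), (31, 20), (31, 21), (31, 22), (31, 23), (31, 24), (31, 25), (31, 26), (31, 27), (31, 28), (31, 29), (31, 30), (31, 31)]
Unfold 5 (reflect across v@16): 64 holes -> [(6, 0), (6, 1), (6, 2), (6, 3), (6, 4), (6, 5), (6, 6), (6, 7), (6, 8), (6, 9), (6, 10), (6, 11), (6, 12), (6, 13), (6, 14), (6, 15), (6, 16), (6, 17), (6, 18), (6, 19), (6, 20), (6, 21), (6, 22), (6, 23), (6, 24), (6, 25), (6, 26), (6, 27), (6, 28), (6, 29), (6, 30), (6, 31), (31, 0), (31, 1), (31, 2), (31, 3), (31, 4), (31, 5), (31, 6), (31, 7), (31, 8), (31, 9), (31, 10), (31, 11), (31, 12), (31, 13), (31, 14), (31, 15), (31, 16), (31, 17), (31, 18), (31, 19), (31, 20), (31, 21), (31, 22), (31, 23), (31, 24), (31, 25), (31, 26), (31, 27), (31, 28), (31, 29), (31, 30), (31, 31)]

Answer: 64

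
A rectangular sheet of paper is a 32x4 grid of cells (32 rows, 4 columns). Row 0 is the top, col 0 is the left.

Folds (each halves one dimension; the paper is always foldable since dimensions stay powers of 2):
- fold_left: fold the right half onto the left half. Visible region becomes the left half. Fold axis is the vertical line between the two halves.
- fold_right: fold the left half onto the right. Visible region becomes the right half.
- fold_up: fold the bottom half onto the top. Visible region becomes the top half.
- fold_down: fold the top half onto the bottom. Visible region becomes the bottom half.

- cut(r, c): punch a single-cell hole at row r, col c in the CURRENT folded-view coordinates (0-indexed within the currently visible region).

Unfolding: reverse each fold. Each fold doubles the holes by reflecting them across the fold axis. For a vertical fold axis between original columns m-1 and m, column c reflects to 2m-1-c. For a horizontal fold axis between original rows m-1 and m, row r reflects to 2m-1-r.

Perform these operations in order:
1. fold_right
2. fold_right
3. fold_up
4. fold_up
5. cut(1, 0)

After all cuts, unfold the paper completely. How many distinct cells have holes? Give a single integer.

Answer: 16

Derivation:
Op 1 fold_right: fold axis v@2; visible region now rows[0,32) x cols[2,4) = 32x2
Op 2 fold_right: fold axis v@3; visible region now rows[0,32) x cols[3,4) = 32x1
Op 3 fold_up: fold axis h@16; visible region now rows[0,16) x cols[3,4) = 16x1
Op 4 fold_up: fold axis h@8; visible region now rows[0,8) x cols[3,4) = 8x1
Op 5 cut(1, 0): punch at orig (1,3); cuts so far [(1, 3)]; region rows[0,8) x cols[3,4) = 8x1
Unfold 1 (reflect across h@8): 2 holes -> [(1, 3), (14, 3)]
Unfold 2 (reflect across h@16): 4 holes -> [(1, 3), (14, 3), (17, 3), (30, 3)]
Unfold 3 (reflect across v@3): 8 holes -> [(1, 2), (1, 3), (14, 2), (14, 3), (17, 2), (17, 3), (30, 2), (30, 3)]
Unfold 4 (reflect across v@2): 16 holes -> [(1, 0), (1, 1), (1, 2), (1, 3), (14, 0), (14, 1), (14, 2), (14, 3), (17, 0), (17, 1), (17, 2), (17, 3), (30, 0), (30, 1), (30, 2), (30, 3)]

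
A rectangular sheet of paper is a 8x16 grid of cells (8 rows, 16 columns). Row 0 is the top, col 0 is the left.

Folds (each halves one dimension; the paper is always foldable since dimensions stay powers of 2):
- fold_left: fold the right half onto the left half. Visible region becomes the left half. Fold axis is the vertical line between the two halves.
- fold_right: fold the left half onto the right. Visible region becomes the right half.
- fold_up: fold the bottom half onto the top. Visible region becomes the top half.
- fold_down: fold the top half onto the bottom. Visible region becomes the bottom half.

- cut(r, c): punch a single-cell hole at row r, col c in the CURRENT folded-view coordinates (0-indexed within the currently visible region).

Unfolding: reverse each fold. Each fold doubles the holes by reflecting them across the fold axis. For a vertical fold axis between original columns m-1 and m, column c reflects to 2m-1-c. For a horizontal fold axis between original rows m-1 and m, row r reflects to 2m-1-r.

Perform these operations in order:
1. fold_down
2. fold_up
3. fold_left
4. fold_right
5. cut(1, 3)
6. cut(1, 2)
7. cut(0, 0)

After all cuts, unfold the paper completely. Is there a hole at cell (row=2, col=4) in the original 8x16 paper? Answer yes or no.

Answer: no

Derivation:
Op 1 fold_down: fold axis h@4; visible region now rows[4,8) x cols[0,16) = 4x16
Op 2 fold_up: fold axis h@6; visible region now rows[4,6) x cols[0,16) = 2x16
Op 3 fold_left: fold axis v@8; visible region now rows[4,6) x cols[0,8) = 2x8
Op 4 fold_right: fold axis v@4; visible region now rows[4,6) x cols[4,8) = 2x4
Op 5 cut(1, 3): punch at orig (5,7); cuts so far [(5, 7)]; region rows[4,6) x cols[4,8) = 2x4
Op 6 cut(1, 2): punch at orig (5,6); cuts so far [(5, 6), (5, 7)]; region rows[4,6) x cols[4,8) = 2x4
Op 7 cut(0, 0): punch at orig (4,4); cuts so far [(4, 4), (5, 6), (5, 7)]; region rows[4,6) x cols[4,8) = 2x4
Unfold 1 (reflect across v@4): 6 holes -> [(4, 3), (4, 4), (5, 0), (5, 1), (5, 6), (5, 7)]
Unfold 2 (reflect across v@8): 12 holes -> [(4, 3), (4, 4), (4, 11), (4, 12), (5, 0), (5, 1), (5, 6), (5, 7), (5, 8), (5, 9), (5, 14), (5, 15)]
Unfold 3 (reflect across h@6): 24 holes -> [(4, 3), (4, 4), (4, 11), (4, 12), (5, 0), (5, 1), (5, 6), (5, 7), (5, 8), (5, 9), (5, 14), (5, 15), (6, 0), (6, 1), (6, 6), (6, 7), (6, 8), (6, 9), (6, 14), (6, 15), (7, 3), (7, 4), (7, 11), (7, 12)]
Unfold 4 (reflect across h@4): 48 holes -> [(0, 3), (0, 4), (0, 11), (0, 12), (1, 0), (1, 1), (1, 6), (1, 7), (1, 8), (1, 9), (1, 14), (1, 15), (2, 0), (2, 1), (2, 6), (2, 7), (2, 8), (2, 9), (2, 14), (2, 15), (3, 3), (3, 4), (3, 11), (3, 12), (4, 3), (4, 4), (4, 11), (4, 12), (5, 0), (5, 1), (5, 6), (5, 7), (5, 8), (5, 9), (5, 14), (5, 15), (6, 0), (6, 1), (6, 6), (6, 7), (6, 8), (6, 9), (6, 14), (6, 15), (7, 3), (7, 4), (7, 11), (7, 12)]
Holes: [(0, 3), (0, 4), (0, 11), (0, 12), (1, 0), (1, 1), (1, 6), (1, 7), (1, 8), (1, 9), (1, 14), (1, 15), (2, 0), (2, 1), (2, 6), (2, 7), (2, 8), (2, 9), (2, 14), (2, 15), (3, 3), (3, 4), (3, 11), (3, 12), (4, 3), (4, 4), (4, 11), (4, 12), (5, 0), (5, 1), (5, 6), (5, 7), (5, 8), (5, 9), (5, 14), (5, 15), (6, 0), (6, 1), (6, 6), (6, 7), (6, 8), (6, 9), (6, 14), (6, 15), (7, 3), (7, 4), (7, 11), (7, 12)]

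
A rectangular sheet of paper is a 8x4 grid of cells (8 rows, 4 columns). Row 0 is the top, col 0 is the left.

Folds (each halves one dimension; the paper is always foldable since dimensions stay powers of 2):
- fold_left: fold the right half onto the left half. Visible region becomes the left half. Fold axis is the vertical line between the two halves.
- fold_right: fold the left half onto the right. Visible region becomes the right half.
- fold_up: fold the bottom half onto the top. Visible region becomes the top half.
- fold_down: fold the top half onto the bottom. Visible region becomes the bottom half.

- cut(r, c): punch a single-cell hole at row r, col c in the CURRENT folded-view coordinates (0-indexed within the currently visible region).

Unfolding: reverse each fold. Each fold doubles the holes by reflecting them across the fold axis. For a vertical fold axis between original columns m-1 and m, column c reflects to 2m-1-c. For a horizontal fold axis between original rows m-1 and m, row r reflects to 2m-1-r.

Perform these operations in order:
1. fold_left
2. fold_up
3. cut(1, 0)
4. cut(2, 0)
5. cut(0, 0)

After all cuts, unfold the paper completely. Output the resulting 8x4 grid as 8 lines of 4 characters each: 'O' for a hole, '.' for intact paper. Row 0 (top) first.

Answer: O..O
O..O
O..O
....
....
O..O
O..O
O..O

Derivation:
Op 1 fold_left: fold axis v@2; visible region now rows[0,8) x cols[0,2) = 8x2
Op 2 fold_up: fold axis h@4; visible region now rows[0,4) x cols[0,2) = 4x2
Op 3 cut(1, 0): punch at orig (1,0); cuts so far [(1, 0)]; region rows[0,4) x cols[0,2) = 4x2
Op 4 cut(2, 0): punch at orig (2,0); cuts so far [(1, 0), (2, 0)]; region rows[0,4) x cols[0,2) = 4x2
Op 5 cut(0, 0): punch at orig (0,0); cuts so far [(0, 0), (1, 0), (2, 0)]; region rows[0,4) x cols[0,2) = 4x2
Unfold 1 (reflect across h@4): 6 holes -> [(0, 0), (1, 0), (2, 0), (5, 0), (6, 0), (7, 0)]
Unfold 2 (reflect across v@2): 12 holes -> [(0, 0), (0, 3), (1, 0), (1, 3), (2, 0), (2, 3), (5, 0), (5, 3), (6, 0), (6, 3), (7, 0), (7, 3)]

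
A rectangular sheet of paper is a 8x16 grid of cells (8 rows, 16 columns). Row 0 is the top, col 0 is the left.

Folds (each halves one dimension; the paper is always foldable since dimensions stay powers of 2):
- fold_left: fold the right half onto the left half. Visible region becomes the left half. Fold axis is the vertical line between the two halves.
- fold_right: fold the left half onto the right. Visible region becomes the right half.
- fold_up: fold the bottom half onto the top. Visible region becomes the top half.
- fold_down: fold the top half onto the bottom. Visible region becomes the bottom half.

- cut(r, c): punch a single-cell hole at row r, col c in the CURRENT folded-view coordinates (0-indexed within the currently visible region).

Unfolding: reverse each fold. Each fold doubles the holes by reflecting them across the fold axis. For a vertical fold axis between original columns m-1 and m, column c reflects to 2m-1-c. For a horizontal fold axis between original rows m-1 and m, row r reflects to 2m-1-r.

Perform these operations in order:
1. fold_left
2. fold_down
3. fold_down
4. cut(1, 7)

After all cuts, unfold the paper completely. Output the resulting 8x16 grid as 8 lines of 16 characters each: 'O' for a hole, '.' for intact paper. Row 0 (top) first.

Answer: .......OO.......
................
................
.......OO.......
.......OO.......
................
................
.......OO.......

Derivation:
Op 1 fold_left: fold axis v@8; visible region now rows[0,8) x cols[0,8) = 8x8
Op 2 fold_down: fold axis h@4; visible region now rows[4,8) x cols[0,8) = 4x8
Op 3 fold_down: fold axis h@6; visible region now rows[6,8) x cols[0,8) = 2x8
Op 4 cut(1, 7): punch at orig (7,7); cuts so far [(7, 7)]; region rows[6,8) x cols[0,8) = 2x8
Unfold 1 (reflect across h@6): 2 holes -> [(4, 7), (7, 7)]
Unfold 2 (reflect across h@4): 4 holes -> [(0, 7), (3, 7), (4, 7), (7, 7)]
Unfold 3 (reflect across v@8): 8 holes -> [(0, 7), (0, 8), (3, 7), (3, 8), (4, 7), (4, 8), (7, 7), (7, 8)]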